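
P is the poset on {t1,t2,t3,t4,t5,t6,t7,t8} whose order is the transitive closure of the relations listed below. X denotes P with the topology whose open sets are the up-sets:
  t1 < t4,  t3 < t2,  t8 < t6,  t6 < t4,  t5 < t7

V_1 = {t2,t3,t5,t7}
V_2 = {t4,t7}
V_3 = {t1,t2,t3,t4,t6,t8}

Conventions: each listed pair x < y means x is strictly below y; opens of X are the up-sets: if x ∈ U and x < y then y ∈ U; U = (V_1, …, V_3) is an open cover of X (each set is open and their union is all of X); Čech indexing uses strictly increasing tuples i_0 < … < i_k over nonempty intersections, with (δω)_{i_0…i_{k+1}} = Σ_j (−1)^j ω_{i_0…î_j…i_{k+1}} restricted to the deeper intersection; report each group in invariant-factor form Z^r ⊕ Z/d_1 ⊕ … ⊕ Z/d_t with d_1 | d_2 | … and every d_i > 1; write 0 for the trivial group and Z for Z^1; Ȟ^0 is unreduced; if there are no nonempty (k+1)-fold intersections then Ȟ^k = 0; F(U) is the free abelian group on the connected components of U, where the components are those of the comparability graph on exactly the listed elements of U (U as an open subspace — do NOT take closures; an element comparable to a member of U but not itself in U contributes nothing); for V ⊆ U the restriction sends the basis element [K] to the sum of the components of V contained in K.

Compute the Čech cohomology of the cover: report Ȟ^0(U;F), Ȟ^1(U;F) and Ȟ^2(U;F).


cover nerve:
  V12={t7} V13={t2,t3} V23={t4}
components per intersection:
  V1: {t2,t3} {t5,t7}
  V2: {t4} {t7}
  V3: {t1,t4,t6,t8} {t2,t3}
  V12: {t7}
  V13: {t2,t3}
  V23: {t4}
C dims 6,3; δ0: rk 3, SNF 1^3
Ȟ^0: (6−3)−0=3 ⇒ Z^3
Ȟ^1: (3−0)−3=0 ⇒ 0
Ȟ^2: (0−0)−0=0 ⇒ 0

Ȟ^0(U;F) ≅ Z^3, Ȟ^1(U;F) ≅ 0, Ȟ^2(U;F) ≅ 0


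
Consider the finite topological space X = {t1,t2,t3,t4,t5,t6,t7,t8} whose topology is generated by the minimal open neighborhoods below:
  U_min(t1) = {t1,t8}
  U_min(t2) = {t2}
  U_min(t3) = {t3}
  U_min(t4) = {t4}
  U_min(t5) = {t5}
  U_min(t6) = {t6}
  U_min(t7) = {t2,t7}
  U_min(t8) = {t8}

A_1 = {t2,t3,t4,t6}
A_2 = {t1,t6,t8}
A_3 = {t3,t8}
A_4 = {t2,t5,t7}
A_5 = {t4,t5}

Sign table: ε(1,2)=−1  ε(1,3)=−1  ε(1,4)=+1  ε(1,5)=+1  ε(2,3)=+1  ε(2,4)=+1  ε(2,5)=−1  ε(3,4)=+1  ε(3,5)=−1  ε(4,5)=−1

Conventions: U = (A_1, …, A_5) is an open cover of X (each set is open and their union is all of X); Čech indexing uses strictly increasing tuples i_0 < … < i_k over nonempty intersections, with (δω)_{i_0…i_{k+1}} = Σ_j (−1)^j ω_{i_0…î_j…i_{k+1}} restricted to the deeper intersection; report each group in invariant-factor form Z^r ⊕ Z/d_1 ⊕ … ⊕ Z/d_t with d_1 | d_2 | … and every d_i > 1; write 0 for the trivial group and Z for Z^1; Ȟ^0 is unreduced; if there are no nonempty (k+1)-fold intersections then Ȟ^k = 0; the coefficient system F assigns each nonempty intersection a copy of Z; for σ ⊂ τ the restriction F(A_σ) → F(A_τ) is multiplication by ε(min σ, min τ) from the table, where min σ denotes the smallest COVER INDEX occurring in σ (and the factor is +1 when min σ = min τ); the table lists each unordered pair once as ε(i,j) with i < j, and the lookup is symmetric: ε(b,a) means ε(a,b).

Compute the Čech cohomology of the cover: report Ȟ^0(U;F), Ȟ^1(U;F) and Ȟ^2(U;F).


intersection data:
  A12={t6} A13={t3} A14={t2} A15={t4} A23={t8} A45={t5}
C dims 5,6; δ0: rk 5, SNF 1^4·2
Ȟ^0 = (5 − 5) − 0 = 0, so Ȟ^0 ≅ 0
Ȟ^1 = (6 − 0) − 5 = 1 plus torsion [2], so Ȟ^1 ≅ Z ⊕ Z/2
Ȟ^2 = (0 − 0) − 0 = 0, so Ȟ^2 ≅ 0

Ȟ^0 ≅ 0,  Ȟ^1 ≅ Z ⊕ Z/2,  Ȟ^2 ≅ 0


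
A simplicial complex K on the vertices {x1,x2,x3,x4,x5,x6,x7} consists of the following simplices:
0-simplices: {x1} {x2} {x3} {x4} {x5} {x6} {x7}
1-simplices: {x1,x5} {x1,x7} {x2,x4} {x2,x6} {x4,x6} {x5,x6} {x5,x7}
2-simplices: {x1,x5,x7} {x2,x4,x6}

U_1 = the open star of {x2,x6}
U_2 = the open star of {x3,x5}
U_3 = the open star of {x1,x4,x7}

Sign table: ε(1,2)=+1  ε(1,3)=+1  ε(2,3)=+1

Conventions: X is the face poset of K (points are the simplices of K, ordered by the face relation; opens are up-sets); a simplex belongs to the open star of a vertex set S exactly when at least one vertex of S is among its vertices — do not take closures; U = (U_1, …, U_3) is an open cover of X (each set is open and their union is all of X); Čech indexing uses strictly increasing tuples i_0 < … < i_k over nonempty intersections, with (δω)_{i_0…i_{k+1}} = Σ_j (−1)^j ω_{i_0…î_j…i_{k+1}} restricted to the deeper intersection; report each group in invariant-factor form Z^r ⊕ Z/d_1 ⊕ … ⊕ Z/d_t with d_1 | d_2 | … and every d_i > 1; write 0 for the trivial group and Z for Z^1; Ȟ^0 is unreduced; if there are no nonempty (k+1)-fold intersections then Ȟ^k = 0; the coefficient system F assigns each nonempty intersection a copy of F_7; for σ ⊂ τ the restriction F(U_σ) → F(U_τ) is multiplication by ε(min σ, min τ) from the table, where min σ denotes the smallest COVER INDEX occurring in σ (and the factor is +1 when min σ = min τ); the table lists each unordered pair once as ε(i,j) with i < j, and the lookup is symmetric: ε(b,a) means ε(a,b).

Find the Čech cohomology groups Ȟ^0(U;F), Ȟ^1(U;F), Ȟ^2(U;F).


nonempty intersections:
  U1={{x2},{x6},{x2,x4},{x2,x6},{x4,x6},{x5,x6},{x2,x4,x6}} U2={{x3},{x5},{x1,x5},{x5,x6},{x5,x7},{x1,x5,x7}} U3={{x1},{x4},{x7},{x1,x5},{x1,x7},{x2,x4},{x4,x6},{x5,x7},{x1,x5,x7},{x2,x4,x6}}
  U12={{x5,x6}} U13={{x2,x4},{x4,x6},{x2,x4,x6}} U23={{x1,x5},{x5,x7},{x1,x5,x7}}
C dims 3,3; δ0: rk_F7 2
Ȟ^0: (3−2)−0=1 ⇒ Z/7
Ȟ^1: (3−0)−2=1 ⇒ Z/7
Ȟ^2: (0−0)−0=0 ⇒ 0

Ȟ^0(U;F) ≅ Z/7; Ȟ^1(U;F) ≅ Z/7; Ȟ^2(U;F) ≅ 0


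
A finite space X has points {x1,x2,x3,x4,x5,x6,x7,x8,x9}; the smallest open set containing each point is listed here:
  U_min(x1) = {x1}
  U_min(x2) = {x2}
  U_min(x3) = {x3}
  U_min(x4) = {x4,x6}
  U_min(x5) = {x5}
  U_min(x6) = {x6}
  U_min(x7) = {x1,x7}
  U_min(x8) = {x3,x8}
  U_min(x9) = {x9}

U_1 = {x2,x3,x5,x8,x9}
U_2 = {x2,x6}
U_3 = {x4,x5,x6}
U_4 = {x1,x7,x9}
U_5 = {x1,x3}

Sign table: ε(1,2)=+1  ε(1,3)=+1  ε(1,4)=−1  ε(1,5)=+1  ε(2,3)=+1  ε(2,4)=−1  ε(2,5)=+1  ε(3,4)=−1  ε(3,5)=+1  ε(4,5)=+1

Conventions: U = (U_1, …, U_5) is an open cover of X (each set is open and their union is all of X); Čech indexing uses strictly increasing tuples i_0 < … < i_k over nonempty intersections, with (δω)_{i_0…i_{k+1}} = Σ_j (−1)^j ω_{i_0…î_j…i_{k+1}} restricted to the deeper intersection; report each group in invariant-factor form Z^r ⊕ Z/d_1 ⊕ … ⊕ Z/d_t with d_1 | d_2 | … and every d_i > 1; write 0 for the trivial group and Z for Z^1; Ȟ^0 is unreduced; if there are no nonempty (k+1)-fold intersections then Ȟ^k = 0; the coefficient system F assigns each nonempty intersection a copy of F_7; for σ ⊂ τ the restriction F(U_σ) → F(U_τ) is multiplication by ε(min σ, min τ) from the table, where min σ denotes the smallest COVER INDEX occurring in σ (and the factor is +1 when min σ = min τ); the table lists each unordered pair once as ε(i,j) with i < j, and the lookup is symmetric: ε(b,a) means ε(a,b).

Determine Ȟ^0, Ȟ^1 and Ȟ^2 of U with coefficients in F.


nonempty intersections:
  U12={x2} U13={x5} U14={x9} U15={x3} U23={x6} U45={x1}
C dims 5,6; δ0: rk_F7 5
Ȟ^0: (5−5)−0=0 ⇒ 0
Ȟ^1: (6−0)−5=1 ⇒ Z/7
Ȟ^2: (0−0)−0=0 ⇒ 0

Ȟ^0(U;F) ≅ 0,  Ȟ^1(U;F) ≅ Z/7,  Ȟ^2(U;F) ≅ 0


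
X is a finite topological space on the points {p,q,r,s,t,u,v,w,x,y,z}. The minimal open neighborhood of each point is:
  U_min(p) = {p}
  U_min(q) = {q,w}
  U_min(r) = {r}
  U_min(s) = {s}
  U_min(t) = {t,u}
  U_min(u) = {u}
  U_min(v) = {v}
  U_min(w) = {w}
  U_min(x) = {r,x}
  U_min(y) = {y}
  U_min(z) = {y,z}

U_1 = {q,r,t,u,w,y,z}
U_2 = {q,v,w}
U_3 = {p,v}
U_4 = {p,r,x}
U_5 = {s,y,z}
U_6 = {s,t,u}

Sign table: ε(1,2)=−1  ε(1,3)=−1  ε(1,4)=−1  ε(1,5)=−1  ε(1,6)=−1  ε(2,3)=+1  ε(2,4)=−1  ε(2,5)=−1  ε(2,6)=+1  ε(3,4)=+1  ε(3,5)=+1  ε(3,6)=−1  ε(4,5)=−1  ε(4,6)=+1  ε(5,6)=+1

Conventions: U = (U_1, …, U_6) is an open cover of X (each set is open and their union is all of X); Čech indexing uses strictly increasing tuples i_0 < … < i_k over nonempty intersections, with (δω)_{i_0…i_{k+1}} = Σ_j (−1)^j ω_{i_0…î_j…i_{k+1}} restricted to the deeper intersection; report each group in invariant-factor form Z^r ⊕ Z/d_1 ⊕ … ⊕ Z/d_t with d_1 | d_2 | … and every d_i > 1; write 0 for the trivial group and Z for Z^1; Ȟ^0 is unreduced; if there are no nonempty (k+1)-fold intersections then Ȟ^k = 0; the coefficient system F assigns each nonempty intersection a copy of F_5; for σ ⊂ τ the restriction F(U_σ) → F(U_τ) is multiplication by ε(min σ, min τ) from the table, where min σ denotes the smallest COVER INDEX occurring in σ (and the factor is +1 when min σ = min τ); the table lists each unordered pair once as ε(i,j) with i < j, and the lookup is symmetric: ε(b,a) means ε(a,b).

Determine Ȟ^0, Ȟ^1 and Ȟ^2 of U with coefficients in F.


Ȟ^0 = Z/5; Ȟ^1 = Z/5 ⊕ Z/5; Ȟ^2 = 0

intersection data:
  U12={q,w} U14={r} U15={y,z} U16={t,u} U23={v} U34={p} U56={s}
C dims 6,7; δ0: rk_F5 5
Ȟ^0 = (6 − 5) − 0 = 1, so Ȟ^0 ≅ Z/5
Ȟ^1 = (7 − 0) − 5 = 2, so Ȟ^1 ≅ Z/5 ⊕ Z/5
Ȟ^2 = (0 − 0) − 0 = 0, so Ȟ^2 ≅ 0


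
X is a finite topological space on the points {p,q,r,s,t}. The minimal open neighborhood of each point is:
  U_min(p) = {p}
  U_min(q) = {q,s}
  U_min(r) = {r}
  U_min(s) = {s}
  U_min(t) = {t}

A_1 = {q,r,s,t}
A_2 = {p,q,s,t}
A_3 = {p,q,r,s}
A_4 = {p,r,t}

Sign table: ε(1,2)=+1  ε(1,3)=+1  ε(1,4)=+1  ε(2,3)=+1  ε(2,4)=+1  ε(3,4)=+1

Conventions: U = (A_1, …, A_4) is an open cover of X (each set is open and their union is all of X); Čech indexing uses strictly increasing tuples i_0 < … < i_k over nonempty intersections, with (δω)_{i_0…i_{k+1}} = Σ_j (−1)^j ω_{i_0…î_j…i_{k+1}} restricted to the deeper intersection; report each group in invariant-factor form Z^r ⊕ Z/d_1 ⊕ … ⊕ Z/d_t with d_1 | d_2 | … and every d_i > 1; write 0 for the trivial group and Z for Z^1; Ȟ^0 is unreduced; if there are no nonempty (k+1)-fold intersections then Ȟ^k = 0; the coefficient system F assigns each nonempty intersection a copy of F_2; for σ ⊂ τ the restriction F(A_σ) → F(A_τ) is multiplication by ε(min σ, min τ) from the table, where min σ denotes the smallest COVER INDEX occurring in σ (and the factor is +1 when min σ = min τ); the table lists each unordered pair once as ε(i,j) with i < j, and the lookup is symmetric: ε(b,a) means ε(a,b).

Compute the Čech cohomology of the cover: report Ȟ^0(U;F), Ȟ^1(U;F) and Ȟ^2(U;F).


nonempty overlaps:
  A12={q,s,t} A13={q,r,s} A14={r,t} A23={p,q,s} A24={p,t} A34={p,r}
  A123={q,s} A124={t} A134={r} A234={p}
C dims 4,6,4; δ0: rk_F2 3; δ1: rk_F2 3
degree 0: 4−3−0 = 1 → Ȟ^0 ≅ Z/2
degree 1: 6−3−3 = 0 → Ȟ^1 ≅ 0
degree 2: 4−0−3 = 1 → Ȟ^2 ≅ Z/2

Ȟ^0(U;F) ≅ Z/2; Ȟ^1(U;F) ≅ 0; Ȟ^2(U;F) ≅ Z/2


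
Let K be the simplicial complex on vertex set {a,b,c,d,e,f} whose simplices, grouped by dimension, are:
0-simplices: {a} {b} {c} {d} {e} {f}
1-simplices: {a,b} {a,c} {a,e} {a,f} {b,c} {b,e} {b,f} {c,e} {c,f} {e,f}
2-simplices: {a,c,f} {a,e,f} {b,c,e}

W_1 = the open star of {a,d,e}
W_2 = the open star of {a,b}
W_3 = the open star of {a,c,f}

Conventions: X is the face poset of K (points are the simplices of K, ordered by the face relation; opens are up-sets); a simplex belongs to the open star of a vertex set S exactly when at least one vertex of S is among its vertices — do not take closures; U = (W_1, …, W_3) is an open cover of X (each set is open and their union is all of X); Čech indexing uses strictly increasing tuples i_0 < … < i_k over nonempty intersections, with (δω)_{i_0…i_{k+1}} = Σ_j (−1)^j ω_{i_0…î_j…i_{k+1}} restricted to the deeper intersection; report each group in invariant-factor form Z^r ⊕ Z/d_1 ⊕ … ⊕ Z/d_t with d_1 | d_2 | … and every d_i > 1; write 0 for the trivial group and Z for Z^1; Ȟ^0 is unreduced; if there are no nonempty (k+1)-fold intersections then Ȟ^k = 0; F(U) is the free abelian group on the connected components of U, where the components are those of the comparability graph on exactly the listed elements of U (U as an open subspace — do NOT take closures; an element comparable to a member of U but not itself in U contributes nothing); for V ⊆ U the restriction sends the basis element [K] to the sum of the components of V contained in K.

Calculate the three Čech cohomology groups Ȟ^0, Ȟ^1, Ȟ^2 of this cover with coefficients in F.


Ȟ^0 ≅ Z^2, Ȟ^1 ≅ Z^3, Ȟ^2 ≅ 0

nonempty overlaps:
  W1={{a},{d},{e},{a,b},{a,c},{a,e},{a,f},{b,e},{c,e},{e,f},{a,c,f},{a,e,f},{b,c,e}} W2={{a},{b},{a,b},{a,c},{a,e},{a,f},{b,c},{b,e},{b,f},{a,c,f},{a,e,f},{b,c,e}} W3={{a},{c},{f},{a,b},{a,c},{a,e},{a,f},{b,c},{b,f},{c,e},{c,f},{e,f},{a,c,f},{a,e,f},{b,c,e}}
  W12={{a},{a,b},{a,c},{a,e},{a,f},{b,e},{a,c,f},{a,e,f},{b,c,e}} W13={{a},{a,b},{a,c},{a,e},{a,f},{c,e},{e,f},{a,c,f},{a,e,f},{b,c,e}} W23={{a},{a,b},{a,c},{a,e},{a,f},{b,c},{b,f},{a,c,f},{a,e,f},{b,c,e}}
  W123={{a},{a,b},{a,c},{a,e},{a,f},{a,c,f},{a,e,f},{b,c,e}}
components per intersection:
  W1: {{a},{e},{a,b},{a,c},{a,e},{a,f},{b,e},{c,e},{e,f},{a,c,f},{a,e,f},{b,c,e}} {{d}}
  W2: {{a},{b},{a,b},{a,c},{a,e},{a,f},{b,c},{b,e},{b,f},{a,c,f},{a,e,f},{b,c,e}}
  W3: {{a},{c},{f},{a,b},{a,c},{a,e},{a,f},{b,c},{b,f},{c,e},{c,f},{e,f},{a,c,f},{a,e,f},{b,c,e}}
  W12: {{a},{a,b},{a,c},{a,e},{a,f},{a,c,f},{a,e,f}} {{b,e},{b,c,e}}
  W13: {{a},{a,b},{a,c},{a,e},{a,f},{e,f},{a,c,f},{a,e,f}} {{c,e},{b,c,e}}
  W23: {{a},{a,b},{a,c},{a,e},{a,f},{a,c,f},{a,e,f}} {{b,c},{b,c,e}} {{b,f}}
  W123: {{a},{a,b},{a,c},{a,e},{a,f},{a,c,f},{a,e,f}} {{b,c,e}}
C dims 4,7,2; δ0: rk 2, SNF 1^2; δ1: rk 2, SNF 1^2
degree 0: 4−2−0 = 2 → Ȟ^0 ≅ Z^2
degree 1: 7−2−2 = 3 → Ȟ^1 ≅ Z^3
degree 2: 2−0−2 = 0 → Ȟ^2 ≅ 0


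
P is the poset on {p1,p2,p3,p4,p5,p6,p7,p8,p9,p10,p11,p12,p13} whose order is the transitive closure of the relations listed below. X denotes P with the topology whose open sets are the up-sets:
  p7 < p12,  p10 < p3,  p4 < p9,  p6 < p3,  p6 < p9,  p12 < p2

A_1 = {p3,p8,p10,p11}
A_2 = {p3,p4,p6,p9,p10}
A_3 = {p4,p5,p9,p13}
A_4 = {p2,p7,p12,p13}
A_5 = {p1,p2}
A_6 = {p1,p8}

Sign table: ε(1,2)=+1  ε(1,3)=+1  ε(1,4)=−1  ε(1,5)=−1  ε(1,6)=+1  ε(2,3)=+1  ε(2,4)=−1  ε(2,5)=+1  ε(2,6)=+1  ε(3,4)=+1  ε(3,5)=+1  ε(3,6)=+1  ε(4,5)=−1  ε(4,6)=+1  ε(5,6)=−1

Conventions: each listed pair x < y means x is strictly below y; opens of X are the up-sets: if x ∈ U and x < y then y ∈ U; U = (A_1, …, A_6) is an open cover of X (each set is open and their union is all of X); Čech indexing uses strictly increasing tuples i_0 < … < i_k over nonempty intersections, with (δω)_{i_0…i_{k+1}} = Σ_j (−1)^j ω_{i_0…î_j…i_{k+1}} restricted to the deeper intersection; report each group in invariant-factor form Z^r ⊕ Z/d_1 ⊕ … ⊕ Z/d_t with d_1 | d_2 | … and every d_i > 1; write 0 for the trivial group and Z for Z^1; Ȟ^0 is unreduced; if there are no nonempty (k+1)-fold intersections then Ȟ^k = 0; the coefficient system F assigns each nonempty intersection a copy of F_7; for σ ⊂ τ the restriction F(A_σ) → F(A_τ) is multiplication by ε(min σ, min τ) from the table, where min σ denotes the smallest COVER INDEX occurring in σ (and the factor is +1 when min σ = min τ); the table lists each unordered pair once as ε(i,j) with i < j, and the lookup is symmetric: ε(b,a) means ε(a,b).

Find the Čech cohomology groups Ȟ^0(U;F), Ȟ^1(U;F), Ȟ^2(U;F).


Ȟ^0(U;F) ≅ Z/7, Ȟ^1(U;F) ≅ Z/7, Ȟ^2(U;F) ≅ 0

nerve of the cover:
  A12={p3,p10} A16={p8} A23={p4,p9} A34={p13} A45={p2} A56={p1}
C dims 6,6; δ0: rk_F7 5
Ȟ^0 = (6 − 5) − 0 = 1, so Ȟ^0 ≅ Z/7
Ȟ^1 = (6 − 0) − 5 = 1, so Ȟ^1 ≅ Z/7
Ȟ^2 = (0 − 0) − 0 = 0, so Ȟ^2 ≅ 0


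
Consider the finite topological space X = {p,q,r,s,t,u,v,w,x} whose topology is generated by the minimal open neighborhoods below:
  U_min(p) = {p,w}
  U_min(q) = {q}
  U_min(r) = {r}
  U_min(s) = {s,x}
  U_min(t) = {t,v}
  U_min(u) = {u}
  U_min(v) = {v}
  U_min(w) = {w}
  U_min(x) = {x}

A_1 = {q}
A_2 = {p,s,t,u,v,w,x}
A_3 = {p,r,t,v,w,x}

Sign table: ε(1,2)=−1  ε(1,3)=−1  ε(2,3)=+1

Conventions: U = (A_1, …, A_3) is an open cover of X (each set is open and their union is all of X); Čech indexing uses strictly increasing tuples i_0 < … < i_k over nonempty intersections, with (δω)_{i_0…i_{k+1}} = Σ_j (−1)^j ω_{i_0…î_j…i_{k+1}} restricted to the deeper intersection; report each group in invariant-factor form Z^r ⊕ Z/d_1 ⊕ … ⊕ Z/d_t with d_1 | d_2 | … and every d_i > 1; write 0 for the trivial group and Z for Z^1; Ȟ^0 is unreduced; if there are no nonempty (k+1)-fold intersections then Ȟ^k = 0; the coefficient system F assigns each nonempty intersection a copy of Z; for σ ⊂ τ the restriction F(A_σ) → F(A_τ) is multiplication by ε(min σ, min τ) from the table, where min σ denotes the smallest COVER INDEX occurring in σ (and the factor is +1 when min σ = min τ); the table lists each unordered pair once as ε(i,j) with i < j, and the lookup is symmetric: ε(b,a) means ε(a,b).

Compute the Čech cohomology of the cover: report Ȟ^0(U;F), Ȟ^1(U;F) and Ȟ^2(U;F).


intersection data:
  A23={p,t,v,w,x}
C dims 3,1; δ0: rk 1, SNF 1^1
Ȟ^0 = (3 − 1) − 0 = 2, so Ȟ^0 ≅ Z^2
Ȟ^1 = (1 − 0) − 1 = 0, so Ȟ^1 ≅ 0
Ȟ^2 = (0 − 0) − 0 = 0, so Ȟ^2 ≅ 0

Ȟ^0 ≅ Z^2; Ȟ^1 ≅ 0; Ȟ^2 ≅ 0


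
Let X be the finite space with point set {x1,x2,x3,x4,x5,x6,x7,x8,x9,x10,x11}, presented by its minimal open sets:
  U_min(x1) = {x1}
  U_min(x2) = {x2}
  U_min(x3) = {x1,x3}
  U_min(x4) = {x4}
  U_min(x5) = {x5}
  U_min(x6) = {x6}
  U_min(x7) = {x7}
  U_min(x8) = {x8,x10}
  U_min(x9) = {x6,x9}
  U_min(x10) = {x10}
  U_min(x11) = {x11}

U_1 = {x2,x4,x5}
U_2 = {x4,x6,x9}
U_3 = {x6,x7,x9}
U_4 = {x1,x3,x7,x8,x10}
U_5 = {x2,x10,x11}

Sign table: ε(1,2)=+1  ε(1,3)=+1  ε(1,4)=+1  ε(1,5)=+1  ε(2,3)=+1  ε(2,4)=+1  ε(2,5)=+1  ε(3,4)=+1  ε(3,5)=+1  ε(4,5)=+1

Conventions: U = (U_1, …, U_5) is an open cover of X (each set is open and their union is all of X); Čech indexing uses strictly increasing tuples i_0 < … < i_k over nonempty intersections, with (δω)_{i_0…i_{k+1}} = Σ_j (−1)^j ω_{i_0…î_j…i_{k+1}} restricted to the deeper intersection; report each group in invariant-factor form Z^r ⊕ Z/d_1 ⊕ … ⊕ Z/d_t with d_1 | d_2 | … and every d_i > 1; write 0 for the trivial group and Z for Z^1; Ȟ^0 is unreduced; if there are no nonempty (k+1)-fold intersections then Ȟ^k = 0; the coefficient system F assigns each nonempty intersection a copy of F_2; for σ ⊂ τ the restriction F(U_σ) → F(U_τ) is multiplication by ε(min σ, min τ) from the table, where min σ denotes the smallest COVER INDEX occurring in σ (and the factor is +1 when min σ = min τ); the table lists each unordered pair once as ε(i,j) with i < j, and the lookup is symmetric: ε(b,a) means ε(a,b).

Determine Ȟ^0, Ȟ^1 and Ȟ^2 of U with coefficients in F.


nerve simplices:
  U12={x4} U15={x2} U23={x6,x9} U34={x7} U45={x10}
C dims 5,5; δ0: rk_F2 4
degree 0: 5−4−0 = 1 → Ȟ^0 ≅ Z/2
degree 1: 5−0−4 = 1 → Ȟ^1 ≅ Z/2
degree 2: 0−0−0 = 0 → Ȟ^2 ≅ 0

Ȟ^0 = Z/2, Ȟ^1 = Z/2 and Ȟ^2 = 0


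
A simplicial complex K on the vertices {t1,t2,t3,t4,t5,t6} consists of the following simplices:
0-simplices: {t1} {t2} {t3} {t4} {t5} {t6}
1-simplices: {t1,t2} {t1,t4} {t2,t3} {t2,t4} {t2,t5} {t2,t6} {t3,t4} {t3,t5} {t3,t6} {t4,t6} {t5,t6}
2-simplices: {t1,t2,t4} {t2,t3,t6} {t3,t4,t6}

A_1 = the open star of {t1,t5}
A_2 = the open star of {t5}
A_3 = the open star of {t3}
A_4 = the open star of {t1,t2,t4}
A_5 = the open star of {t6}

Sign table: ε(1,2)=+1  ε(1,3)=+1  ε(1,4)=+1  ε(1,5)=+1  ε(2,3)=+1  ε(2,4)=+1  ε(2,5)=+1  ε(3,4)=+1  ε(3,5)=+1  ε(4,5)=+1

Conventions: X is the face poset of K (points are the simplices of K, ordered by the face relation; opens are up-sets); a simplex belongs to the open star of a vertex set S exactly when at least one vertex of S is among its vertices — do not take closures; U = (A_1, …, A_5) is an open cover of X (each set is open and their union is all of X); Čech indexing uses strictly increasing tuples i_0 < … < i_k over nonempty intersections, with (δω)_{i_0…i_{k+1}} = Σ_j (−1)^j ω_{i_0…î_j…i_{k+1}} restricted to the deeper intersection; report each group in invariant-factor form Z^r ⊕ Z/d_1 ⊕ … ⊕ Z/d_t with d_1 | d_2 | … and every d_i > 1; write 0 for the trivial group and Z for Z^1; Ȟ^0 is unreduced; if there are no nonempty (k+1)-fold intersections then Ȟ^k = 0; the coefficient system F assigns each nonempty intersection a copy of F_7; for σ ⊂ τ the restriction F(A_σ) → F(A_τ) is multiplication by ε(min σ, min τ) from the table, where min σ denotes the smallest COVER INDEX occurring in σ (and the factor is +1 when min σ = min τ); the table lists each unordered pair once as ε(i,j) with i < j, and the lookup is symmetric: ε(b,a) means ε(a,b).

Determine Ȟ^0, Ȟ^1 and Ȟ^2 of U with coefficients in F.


nonempty overlaps:
  A1={{t1},{t5},{t1,t2},{t1,t4},{t2,t5},{t3,t5},{t5,t6},{t1,t2,t4}} A2={{t5},{t2,t5},{t3,t5},{t5,t6}} A3={{t3},{t2,t3},{t3,t4},{t3,t5},{t3,t6},{t2,t3,t6},{t3,t4,t6}} A4={{t1},{t2},{t4},{t1,t2},{t1,t4},{t2,t3},{t2,t4},{t2,t5},{t2,t6},{t3,t4},{t4,t6},{t1,t2,t4},{t2,t3,t6},{t3,t4,t6}} A5={{t6},{t2,t6},{t3,t6},{t4,t6},{t5,t6},{t2,t3,t6},{t3,t4,t6}}
  A12={{t5},{t2,t5},{t3,t5},{t5,t6}} A13={{t3,t5}} A14={{t1},{t1,t2},{t1,t4},{t2,t5},{t1,t2,t4}} A15={{t5,t6}} A23={{t3,t5}} A24={{t2,t5}} A25={{t5,t6}} A34={{t2,t3},{t3,t4},{t2,t3,t6},{t3,t4,t6}} A35={{t3,t6},{t2,t3,t6},{t3,t4,t6}} A45={{t2,t6},{t4,t6},{t2,t3,t6},{t3,t4,t6}}
  A123={{t3,t5}} A124={{t2,t5}} A125={{t5,t6}} A345={{t2,t3,t6},{t3,t4,t6}}
C dims 5,10,4; δ0: rk_F7 4; δ1: rk_F7 4
degree 0: 5−4−0 = 1 → Ȟ^0 ≅ Z/7
degree 1: 10−4−4 = 2 → Ȟ^1 ≅ Z/7 ⊕ Z/7
degree 2: 4−0−4 = 0 → Ȟ^2 ≅ 0

Ȟ^0(U;F) ≅ Z/7; Ȟ^1(U;F) ≅ Z/7 ⊕ Z/7; Ȟ^2(U;F) ≅ 0


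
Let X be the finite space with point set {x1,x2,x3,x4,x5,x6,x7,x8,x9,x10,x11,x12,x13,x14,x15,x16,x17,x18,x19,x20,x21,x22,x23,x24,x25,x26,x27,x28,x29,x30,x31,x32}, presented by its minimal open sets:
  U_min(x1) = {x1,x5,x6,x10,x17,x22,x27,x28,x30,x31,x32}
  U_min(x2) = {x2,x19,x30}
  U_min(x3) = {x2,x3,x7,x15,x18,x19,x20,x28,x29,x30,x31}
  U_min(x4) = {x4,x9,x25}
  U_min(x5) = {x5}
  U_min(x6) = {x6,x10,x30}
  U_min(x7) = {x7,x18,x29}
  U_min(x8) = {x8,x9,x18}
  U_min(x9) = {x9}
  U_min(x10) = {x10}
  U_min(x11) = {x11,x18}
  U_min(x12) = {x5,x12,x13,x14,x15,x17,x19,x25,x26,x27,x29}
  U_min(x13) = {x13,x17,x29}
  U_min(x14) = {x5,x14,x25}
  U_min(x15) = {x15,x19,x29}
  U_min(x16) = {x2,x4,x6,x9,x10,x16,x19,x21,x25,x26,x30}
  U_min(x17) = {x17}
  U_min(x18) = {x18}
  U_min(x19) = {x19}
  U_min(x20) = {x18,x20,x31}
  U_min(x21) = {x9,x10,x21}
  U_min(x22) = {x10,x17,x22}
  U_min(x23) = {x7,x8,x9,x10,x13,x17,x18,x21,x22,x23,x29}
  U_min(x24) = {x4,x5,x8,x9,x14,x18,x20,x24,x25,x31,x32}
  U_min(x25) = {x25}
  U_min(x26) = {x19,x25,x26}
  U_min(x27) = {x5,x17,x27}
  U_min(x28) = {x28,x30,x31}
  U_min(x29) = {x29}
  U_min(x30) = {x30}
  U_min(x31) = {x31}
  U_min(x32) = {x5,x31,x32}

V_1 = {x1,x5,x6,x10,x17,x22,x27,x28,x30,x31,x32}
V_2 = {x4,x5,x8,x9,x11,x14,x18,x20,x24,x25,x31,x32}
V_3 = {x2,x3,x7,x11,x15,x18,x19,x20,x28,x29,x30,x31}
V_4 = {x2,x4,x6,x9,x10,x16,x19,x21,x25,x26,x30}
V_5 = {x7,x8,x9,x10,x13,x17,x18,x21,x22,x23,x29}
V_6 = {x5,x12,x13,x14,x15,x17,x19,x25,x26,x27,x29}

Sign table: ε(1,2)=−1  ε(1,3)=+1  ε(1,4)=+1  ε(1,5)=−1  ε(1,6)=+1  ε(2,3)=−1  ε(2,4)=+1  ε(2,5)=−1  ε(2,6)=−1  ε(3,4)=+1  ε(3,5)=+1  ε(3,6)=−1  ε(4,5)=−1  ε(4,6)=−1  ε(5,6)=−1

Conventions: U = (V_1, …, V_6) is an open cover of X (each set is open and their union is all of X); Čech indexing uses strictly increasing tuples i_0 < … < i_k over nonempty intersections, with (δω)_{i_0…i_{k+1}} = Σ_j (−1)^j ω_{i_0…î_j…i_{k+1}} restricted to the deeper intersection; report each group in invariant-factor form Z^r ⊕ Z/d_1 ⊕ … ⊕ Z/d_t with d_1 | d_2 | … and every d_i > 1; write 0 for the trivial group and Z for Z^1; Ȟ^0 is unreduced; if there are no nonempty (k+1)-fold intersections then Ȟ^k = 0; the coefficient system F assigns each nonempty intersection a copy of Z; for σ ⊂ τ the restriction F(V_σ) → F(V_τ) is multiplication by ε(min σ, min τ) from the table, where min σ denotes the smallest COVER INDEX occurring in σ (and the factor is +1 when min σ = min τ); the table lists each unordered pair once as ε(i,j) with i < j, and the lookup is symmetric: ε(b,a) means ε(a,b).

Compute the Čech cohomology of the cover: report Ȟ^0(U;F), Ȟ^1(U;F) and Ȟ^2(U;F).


Ȟ^0 ≅ 0, Ȟ^1 ≅ Z/2, Ȟ^2 ≅ Z

nerve simplices:
  V12={x5,x31,x32} V13={x28,x30,x31} V14={x6,x10,x30} V15={x10,x17,x22} V16={x5,x17,x27} V23={x11,x18,x20,x31} V24={x4,x9,x25} V25={x8,x9,x18} V26={x5,x14,x25} V34={x2,x19,x30} V35={x7,x18,x29} V36={x15,x19,x29} V45={x9,x10,x21} V46={x19,x25,x26} V56={x13,x17,x29}
  V123={x31} V126={x5} V134={x30} V145={x10} V156={x17} V235={x18} V245={x9} V246={x25} V346={x19} V356={x29}
C dims 6,15,10; δ0: rk 6, SNF 1^5·2; δ1: rk 9, SNF 1^9
degree 0: 6−6−0 = 0 → Ȟ^0 ≅ 0
degree 1: 15−9−6 = 0 plus torsion [2] → Ȟ^1 ≅ Z/2
degree 2: 10−0−9 = 1 → Ȟ^2 ≅ Z


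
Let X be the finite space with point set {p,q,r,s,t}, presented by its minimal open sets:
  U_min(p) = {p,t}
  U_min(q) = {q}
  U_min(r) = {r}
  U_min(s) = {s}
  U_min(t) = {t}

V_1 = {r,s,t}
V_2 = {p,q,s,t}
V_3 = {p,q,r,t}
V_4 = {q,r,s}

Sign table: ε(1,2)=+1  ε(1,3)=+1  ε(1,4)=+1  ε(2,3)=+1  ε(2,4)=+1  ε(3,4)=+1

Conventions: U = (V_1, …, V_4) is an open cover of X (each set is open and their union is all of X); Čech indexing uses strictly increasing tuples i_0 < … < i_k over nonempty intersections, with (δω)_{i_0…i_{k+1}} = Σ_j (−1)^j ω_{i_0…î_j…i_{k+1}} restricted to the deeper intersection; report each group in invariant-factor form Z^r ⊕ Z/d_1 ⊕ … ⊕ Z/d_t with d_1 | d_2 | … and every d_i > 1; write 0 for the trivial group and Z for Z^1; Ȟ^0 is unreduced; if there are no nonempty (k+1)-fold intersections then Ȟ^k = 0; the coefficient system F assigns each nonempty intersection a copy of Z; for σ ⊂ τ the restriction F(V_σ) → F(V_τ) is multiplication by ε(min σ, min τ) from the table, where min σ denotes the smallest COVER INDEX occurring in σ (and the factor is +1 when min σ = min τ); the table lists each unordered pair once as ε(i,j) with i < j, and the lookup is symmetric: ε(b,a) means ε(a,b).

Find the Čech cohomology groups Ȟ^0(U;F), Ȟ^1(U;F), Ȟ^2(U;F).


Ȟ^0 = Z; Ȟ^1 = 0; Ȟ^2 = Z

nonempty overlaps:
  V12={s,t} V13={r,t} V14={r,s} V23={p,q,t} V24={q,s} V34={q,r}
  V123={t} V124={s} V134={r} V234={q}
C dims 4,6,4; δ0: rk 3, SNF 1^3; δ1: rk 3, SNF 1^3
degree 0: 4−3−0 = 1 → Ȟ^0 ≅ Z
degree 1: 6−3−3 = 0 → Ȟ^1 ≅ 0
degree 2: 4−0−3 = 1 → Ȟ^2 ≅ Z


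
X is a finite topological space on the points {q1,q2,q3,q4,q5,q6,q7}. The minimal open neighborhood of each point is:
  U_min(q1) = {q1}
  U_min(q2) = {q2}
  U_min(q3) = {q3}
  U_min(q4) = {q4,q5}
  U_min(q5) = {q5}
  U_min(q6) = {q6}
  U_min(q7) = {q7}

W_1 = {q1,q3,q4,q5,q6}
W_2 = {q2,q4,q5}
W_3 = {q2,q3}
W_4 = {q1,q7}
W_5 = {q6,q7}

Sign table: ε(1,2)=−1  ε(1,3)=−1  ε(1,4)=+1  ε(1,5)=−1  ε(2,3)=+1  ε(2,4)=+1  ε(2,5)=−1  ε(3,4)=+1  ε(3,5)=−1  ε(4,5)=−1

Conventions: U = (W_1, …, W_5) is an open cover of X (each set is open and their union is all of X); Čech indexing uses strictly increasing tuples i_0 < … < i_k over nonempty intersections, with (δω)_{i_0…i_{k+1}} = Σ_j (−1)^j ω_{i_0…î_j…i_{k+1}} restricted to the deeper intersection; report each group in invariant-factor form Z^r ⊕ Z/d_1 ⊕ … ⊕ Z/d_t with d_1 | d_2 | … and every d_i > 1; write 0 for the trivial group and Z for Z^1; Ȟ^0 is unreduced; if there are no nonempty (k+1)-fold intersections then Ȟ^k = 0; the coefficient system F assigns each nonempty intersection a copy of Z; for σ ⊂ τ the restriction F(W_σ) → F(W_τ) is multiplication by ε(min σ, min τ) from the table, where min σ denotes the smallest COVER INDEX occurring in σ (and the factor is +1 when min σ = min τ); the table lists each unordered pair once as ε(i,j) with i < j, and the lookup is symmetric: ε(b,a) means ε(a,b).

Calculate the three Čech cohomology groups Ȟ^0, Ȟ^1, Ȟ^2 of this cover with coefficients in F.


nerve simplices:
  W12={q4,q5} W13={q3} W14={q1} W15={q6} W23={q2} W45={q7}
C dims 5,6; δ0: rk 4, SNF 1^4
degree 0: 5−4−0 = 1 → Ȟ^0 ≅ Z
degree 1: 6−0−4 = 2 → Ȟ^1 ≅ Z^2
degree 2: 0−0−0 = 0 → Ȟ^2 ≅ 0

Ȟ^0(U;F) ≅ Z, Ȟ^1(U;F) ≅ Z^2 and Ȟ^2(U;F) ≅ 0


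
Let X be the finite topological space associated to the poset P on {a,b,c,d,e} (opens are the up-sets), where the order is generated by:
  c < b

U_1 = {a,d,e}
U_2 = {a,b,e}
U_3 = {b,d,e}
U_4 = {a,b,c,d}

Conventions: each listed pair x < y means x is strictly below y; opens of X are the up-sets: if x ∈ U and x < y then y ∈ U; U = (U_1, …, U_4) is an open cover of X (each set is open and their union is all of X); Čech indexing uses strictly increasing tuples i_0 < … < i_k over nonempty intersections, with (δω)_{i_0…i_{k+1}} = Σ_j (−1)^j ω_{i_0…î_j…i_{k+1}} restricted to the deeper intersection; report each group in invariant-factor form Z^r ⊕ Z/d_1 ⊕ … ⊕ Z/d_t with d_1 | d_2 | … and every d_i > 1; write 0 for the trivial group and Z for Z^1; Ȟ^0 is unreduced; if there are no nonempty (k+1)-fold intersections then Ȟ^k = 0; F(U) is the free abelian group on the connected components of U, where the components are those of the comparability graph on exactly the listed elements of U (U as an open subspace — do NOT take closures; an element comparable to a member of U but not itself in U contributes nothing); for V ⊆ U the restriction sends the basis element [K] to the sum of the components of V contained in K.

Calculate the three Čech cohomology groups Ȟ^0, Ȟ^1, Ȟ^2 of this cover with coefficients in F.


nonempty intersections:
  U12={a,e} U13={d,e} U14={a,d} U23={b,e} U24={a,b} U34={b,d}
  U123={e} U124={a} U134={d} U234={b}
components per intersection:
  U1: {a} {d} {e}
  U2: {a} {b} {e}
  U3: {b} {d} {e}
  U4: {a} {b,c} {d}
  U12: {a} {e}
  U13: {d} {e}
  U14: {a} {d}
  U23: {b} {e}
  U24: {a} {b}
  U34: {b} {d}
  U123: {e}
  U124: {a}
  U134: {d}
  U234: {b}
C dims 12,12,4; δ0: rk 8, SNF 1^8; δ1: rk 4, SNF 1^4
Ȟ^0: (12−8)−0=4 ⇒ Z^4
Ȟ^1: (12−4)−8=0 ⇒ 0
Ȟ^2: (4−0)−4=0 ⇒ 0

Ȟ^0 ≅ Z^4, Ȟ^1 ≅ 0 and Ȟ^2 ≅ 0


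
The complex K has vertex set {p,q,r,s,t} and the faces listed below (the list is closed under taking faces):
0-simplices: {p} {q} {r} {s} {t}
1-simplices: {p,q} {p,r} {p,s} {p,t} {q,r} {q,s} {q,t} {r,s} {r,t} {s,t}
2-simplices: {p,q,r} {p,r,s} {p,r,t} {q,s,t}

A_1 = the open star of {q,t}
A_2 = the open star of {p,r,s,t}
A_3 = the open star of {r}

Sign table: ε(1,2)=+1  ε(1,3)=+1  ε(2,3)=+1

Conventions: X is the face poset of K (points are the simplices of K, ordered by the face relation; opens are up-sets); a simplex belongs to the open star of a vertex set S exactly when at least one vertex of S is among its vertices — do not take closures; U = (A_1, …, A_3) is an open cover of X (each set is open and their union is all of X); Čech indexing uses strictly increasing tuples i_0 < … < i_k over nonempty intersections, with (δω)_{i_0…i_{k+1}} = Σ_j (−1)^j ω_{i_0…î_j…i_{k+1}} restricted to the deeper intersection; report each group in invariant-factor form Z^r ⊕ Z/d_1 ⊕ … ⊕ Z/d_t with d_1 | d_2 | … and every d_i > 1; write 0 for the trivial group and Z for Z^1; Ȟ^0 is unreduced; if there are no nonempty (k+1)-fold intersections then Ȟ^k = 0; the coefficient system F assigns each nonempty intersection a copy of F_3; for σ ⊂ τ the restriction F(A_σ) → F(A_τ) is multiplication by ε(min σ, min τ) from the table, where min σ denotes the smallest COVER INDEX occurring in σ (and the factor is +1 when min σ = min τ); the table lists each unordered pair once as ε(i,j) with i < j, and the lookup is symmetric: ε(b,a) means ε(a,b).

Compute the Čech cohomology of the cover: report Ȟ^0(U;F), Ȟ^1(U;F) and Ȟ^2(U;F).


Ȟ^0 ≅ Z/3, Ȟ^1 ≅ 0 and Ȟ^2 ≅ 0

nerve of the cover:
  A1={{q},{t},{p,q},{p,t},{q,r},{q,s},{q,t},{r,t},{s,t},{p,q,r},{p,r,t},{q,s,t}} A2={{p},{r},{s},{t},{p,q},{p,r},{p,s},{p,t},{q,r},{q,s},{q,t},{r,s},{r,t},{s,t},{p,q,r},{p,r,s},{p,r,t},{q,s,t}} A3={{r},{p,r},{q,r},{r,s},{r,t},{p,q,r},{p,r,s},{p,r,t}}
  A12={{t},{p,q},{p,t},{q,r},{q,s},{q,t},{r,t},{s,t},{p,q,r},{p,r,t},{q,s,t}} A13={{q,r},{r,t},{p,q,r},{p,r,t}} A23={{r},{p,r},{q,r},{r,s},{r,t},{p,q,r},{p,r,s},{p,r,t}}
  A123={{q,r},{r,t},{p,q,r},{p,r,t}}
C dims 3,3,1; δ0: rk_F3 2; δ1: rk_F3 1
Ȟ^0 = (3 − 2) − 0 = 1, so Ȟ^0 ≅ Z/3
Ȟ^1 = (3 − 1) − 2 = 0, so Ȟ^1 ≅ 0
Ȟ^2 = (1 − 0) − 1 = 0, so Ȟ^2 ≅ 0


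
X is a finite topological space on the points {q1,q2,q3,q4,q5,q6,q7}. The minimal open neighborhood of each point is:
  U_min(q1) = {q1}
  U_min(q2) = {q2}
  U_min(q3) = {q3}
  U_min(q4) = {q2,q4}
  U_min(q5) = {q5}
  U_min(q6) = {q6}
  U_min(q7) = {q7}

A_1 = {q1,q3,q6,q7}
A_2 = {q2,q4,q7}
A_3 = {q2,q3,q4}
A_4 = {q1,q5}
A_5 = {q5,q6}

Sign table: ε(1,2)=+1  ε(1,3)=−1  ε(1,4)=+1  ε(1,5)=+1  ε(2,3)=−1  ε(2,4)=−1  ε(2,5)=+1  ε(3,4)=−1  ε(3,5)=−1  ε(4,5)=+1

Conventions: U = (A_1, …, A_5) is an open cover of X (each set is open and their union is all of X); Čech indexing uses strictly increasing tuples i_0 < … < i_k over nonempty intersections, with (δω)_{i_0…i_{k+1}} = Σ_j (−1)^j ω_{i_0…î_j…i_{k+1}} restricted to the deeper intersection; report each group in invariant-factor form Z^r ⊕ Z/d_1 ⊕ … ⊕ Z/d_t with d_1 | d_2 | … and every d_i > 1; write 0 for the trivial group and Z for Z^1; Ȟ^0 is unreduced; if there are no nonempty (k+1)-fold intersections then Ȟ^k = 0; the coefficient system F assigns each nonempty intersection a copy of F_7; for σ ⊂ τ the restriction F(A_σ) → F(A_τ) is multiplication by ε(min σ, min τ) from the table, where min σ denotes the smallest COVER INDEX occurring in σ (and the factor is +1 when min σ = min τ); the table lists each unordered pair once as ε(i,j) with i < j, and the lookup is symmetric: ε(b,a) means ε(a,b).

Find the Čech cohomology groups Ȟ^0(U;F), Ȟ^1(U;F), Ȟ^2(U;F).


cover nerve:
  A12={q7} A13={q3} A14={q1} A15={q6} A23={q2,q4} A45={q5}
C dims 5,6; δ0: rk_F7 4
Ȟ^0: (5−4)−0=1 ⇒ Z/7
Ȟ^1: (6−0)−4=2 ⇒ Z/7 ⊕ Z/7
Ȟ^2: (0−0)−0=0 ⇒ 0

Ȟ^0 ≅ Z/7,  Ȟ^1 ≅ Z/7 ⊕ Z/7,  Ȟ^2 ≅ 0


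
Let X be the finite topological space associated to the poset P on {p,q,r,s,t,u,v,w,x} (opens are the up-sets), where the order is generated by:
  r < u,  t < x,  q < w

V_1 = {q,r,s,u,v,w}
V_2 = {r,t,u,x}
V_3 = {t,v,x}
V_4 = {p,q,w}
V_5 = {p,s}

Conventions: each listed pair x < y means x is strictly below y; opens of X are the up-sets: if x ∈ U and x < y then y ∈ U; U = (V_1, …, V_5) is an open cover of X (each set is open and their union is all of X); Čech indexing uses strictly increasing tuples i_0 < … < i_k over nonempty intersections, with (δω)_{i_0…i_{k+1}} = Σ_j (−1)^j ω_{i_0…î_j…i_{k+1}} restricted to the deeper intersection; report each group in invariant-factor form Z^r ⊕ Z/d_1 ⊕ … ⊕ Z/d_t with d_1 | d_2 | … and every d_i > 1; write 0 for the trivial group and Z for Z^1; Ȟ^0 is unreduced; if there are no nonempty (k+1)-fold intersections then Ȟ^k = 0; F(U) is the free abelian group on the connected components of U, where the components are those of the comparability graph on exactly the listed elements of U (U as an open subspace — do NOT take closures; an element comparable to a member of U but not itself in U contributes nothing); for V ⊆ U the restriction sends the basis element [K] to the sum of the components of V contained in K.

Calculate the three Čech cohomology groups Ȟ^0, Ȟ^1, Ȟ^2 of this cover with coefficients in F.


Ȟ^0 = Z^6,  Ȟ^1 = 0,  Ȟ^2 = 0

nerve simplices:
  V12={r,u} V13={v} V14={q,w} V15={s} V23={t,x} V45={p}
components per intersection:
  V1: {q,w} {r,u} {s} {v}
  V2: {r,u} {t,x}
  V3: {t,x} {v}
  V4: {p} {q,w}
  V5: {p} {s}
  V12: {r,u}
  V13: {v}
  V14: {q,w}
  V15: {s}
  V23: {t,x}
  V45: {p}
C dims 12,6; δ0: rk 6, SNF 1^6
degree 0: 12−6−0 = 6 → Ȟ^0 ≅ Z^6
degree 1: 6−0−6 = 0 → Ȟ^1 ≅ 0
degree 2: 0−0−0 = 0 → Ȟ^2 ≅ 0


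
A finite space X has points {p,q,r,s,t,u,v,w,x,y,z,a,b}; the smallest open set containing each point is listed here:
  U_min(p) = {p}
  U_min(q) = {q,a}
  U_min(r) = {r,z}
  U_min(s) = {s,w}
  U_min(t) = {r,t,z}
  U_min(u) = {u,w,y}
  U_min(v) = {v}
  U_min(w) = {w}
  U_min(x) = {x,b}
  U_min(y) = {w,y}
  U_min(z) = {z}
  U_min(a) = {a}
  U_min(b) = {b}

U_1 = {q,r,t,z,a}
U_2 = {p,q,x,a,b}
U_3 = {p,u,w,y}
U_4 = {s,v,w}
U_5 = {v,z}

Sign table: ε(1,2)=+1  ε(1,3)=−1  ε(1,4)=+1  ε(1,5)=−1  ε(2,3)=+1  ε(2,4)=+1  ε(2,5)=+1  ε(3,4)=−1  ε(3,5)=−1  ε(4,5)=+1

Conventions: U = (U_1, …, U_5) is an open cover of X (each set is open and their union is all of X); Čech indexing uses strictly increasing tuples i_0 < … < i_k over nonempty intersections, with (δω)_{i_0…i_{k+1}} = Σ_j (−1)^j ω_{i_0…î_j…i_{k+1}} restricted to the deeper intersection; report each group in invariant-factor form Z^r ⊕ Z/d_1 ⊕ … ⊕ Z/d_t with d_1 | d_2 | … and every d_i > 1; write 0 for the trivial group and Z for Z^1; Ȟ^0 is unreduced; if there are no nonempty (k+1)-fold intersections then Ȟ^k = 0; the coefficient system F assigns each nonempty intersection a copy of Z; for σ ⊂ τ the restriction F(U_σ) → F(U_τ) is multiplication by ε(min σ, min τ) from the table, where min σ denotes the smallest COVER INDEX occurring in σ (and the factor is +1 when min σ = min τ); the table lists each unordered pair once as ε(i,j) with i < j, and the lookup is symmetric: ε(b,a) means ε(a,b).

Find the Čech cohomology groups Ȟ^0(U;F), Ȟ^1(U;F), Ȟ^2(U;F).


Ȟ^0(U;F) ≅ Z, Ȟ^1(U;F) ≅ Z and Ȟ^2(U;F) ≅ 0

nonempty overlaps:
  U12={q,a} U15={z} U23={p} U34={w} U45={v}
C dims 5,5; δ0: rk 4, SNF 1^4
degree 0: 5−4−0 = 1 → Ȟ^0 ≅ Z
degree 1: 5−0−4 = 1 → Ȟ^1 ≅ Z
degree 2: 0−0−0 = 0 → Ȟ^2 ≅ 0


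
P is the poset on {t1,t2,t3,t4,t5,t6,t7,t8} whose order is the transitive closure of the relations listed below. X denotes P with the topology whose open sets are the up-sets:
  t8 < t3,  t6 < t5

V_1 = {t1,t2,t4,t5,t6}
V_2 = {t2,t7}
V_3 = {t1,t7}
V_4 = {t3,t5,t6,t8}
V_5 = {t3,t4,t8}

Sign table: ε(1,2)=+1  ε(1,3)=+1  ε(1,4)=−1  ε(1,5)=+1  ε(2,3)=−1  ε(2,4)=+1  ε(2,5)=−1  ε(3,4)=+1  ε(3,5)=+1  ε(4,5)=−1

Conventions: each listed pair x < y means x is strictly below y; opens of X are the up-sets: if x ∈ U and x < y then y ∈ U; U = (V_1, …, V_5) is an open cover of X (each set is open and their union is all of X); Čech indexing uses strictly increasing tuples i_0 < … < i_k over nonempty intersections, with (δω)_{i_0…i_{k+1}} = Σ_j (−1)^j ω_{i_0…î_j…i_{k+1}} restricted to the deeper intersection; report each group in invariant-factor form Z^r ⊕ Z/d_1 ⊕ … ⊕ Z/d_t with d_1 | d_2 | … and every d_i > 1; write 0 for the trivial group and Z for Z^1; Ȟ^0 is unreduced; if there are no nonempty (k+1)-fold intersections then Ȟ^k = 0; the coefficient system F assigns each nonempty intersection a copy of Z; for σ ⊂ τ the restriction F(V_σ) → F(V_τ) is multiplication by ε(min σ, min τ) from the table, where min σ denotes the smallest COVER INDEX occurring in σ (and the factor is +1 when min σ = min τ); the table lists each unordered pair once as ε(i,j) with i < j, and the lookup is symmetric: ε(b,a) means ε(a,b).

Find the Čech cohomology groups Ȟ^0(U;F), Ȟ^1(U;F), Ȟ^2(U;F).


Ȟ^0 = 0, Ȟ^1 = Z ⊕ Z/2, Ȟ^2 = 0

intersection data:
  V12={t2} V13={t1} V14={t5,t6} V15={t4} V23={t7} V45={t3,t8}
C dims 5,6; δ0: rk 5, SNF 1^4·2
Ȟ^0 = (5 − 5) − 0 = 0, so Ȟ^0 ≅ 0
Ȟ^1 = (6 − 0) − 5 = 1 plus torsion [2], so Ȟ^1 ≅ Z ⊕ Z/2
Ȟ^2 = (0 − 0) − 0 = 0, so Ȟ^2 ≅ 0
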